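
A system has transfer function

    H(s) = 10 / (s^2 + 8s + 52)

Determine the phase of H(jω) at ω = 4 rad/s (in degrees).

At s = j4: numerator = 10, denominator = 36 + j32.
∠H = ∠num − ∠den = 0° − (41.634°) = -41.63°.

∠H(j4) ≈ -41.63°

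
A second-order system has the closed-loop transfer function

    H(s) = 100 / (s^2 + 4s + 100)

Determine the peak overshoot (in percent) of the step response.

%OS ≈ 52.7%

Comparing s^2 + 4s + 100 to s^2 + 2ζωₙs + ωₙ²: ωₙ = 10 rad/s and ζ = 4/(2·10) = 0.2.
%OS = 100·exp(−πζ/√(1−ζ²)) = 100·exp(−π·0.2/√(1−0.2²)) ≈ 52.7%.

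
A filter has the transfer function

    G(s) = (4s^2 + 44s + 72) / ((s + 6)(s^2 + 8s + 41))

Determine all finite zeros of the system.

s = -9, -2

Set the numerator to zero: 4s^2 + 44s + 72 = 0, i.e. 4·(s^2 + 11s + 18) = 0.
Factoring: (s + 9)(s + 2) = 0.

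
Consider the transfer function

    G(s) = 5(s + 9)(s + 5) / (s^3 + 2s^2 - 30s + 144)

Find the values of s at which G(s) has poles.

The poles are the roots of the denominator s^3 + 2s^2 - 30s + 144 = 0.
Trying s = -8: the polynomial evaluates to 0, so (s + 8) is a factor.
Dividing out leaves s^2 - 6s + 18 = 0.
The quadratic formula then gives s = 3 ± 3j.

s = 3 ± 3j, -8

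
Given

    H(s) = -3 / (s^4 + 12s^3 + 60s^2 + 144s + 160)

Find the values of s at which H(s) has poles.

The poles are the roots of the denominator s^4 + 12s^3 + 60s^2 + 144s + 160 = 0.
No real roots exist; factor into two real quadratics: (s^2 + 8s + 20)(s^2 + 4s + 8) = 0.
Each quadratic gives a conjugate pair via the quadratic formula.

s = -4 ± 2j, -2 ± 2j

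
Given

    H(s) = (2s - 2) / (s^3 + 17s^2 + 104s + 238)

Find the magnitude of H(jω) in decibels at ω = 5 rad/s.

|H(j5)|_dB ≈ -32.6 dB

Substitute s = j5: numerator = -2 + j10, denominator = -187 + j395.
|H(j5)| = |-2 + j10| / |-187 + j395| = 10.198 / 437.03 ≈ 0.02333.
In decibels: 20·log₁₀(0.02333) ≈ -32.6 dB.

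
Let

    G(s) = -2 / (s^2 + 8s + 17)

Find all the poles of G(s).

s = -4 ± j

The poles are the roots of the denominator s^2 + 8s + 17 = 0.
Using the quadratic formula: s = (-8 ± √(-4))/2 = -4 ± 1j.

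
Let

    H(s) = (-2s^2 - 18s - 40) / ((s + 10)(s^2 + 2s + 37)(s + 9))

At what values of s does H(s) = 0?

s = -4, -5

Set the numerator to zero: -2s^2 - 18s - 40 = 0, i.e. -2·(s^2 + 9s + 20) = 0.
Factoring: (s + 4)(s + 5) = 0.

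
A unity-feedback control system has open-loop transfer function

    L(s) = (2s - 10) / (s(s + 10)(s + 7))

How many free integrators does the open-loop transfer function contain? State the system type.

The denominator has 1 factor of s at the origin (free integrator), so this is a Type 1 system.

Type 1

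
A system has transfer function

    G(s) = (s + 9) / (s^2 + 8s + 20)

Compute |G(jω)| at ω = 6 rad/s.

|G(j6)| ≈ 0.2138

Substitute s = j6: numerator = 9 + j6, denominator = -16 + j48.
|G(j6)| = |9 + j6| / |-16 + j48| = 10.817 / 50.596 ≈ 0.2138.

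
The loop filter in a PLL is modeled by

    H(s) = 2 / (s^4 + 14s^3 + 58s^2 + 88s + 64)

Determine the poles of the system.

The poles are the roots of the denominator s^4 + 14s^3 + 58s^2 + 88s + 64 = 0.
Trying s = -8: the polynomial evaluates to 0, so (s + 8) is a factor.
Dividing out leaves s^3 + 6s^2 + 10s + 8 = 0.
This factors further as (s^2 + 2s + 2)(s + 4) = 0.

s = -1 ± j, -8, -4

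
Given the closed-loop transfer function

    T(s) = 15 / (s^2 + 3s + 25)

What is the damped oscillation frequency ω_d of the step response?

Comparing s^2 + 3s + 25 to s^2 + 2ζωₙs + ωₙ²: ωₙ = 5 rad/s and ζ = 3/(2·5) = 0.3.
ζωₙ = 3/2 = 1.5, so ω_d = ωₙ√(1−ζ²) = √(ωₙ² − (ζωₙ)²) = √(25 − 1.5²) = √22.75 ≈ 4.770 rad/s.

ω_d ≈ 4.770 rad/s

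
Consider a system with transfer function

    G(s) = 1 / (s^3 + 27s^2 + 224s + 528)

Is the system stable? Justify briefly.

stable

The denominator s^3 + 27s^2 + 224s + 528 factors as (s + 11)(s + 4)(s + 12), giving poles at s = -11, -4, -12.
Since all poles lie strictly in the left half-plane, the system is stable.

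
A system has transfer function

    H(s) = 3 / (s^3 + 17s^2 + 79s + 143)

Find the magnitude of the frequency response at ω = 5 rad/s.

|H(j5)| ≈ 0.007684

Substitute s = j5: numerator = 3, denominator = -282 + j270.
|H(j5)| = |3| / |-282 + j270| = 3 / 390.42 ≈ 0.007684.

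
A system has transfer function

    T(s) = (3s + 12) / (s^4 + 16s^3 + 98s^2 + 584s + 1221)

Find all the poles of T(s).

The poles are the roots of the denominator s^4 + 16s^3 + 98s^2 + 584s + 1221 = 0.
Trying s = -11: the polynomial evaluates to 0, so (s + 11) is a factor.
Dividing out leaves s^3 + 5s^2 + 43s + 111 = 0.
This factors further as (s^2 + 2s + 37)(s + 3) = 0.

s = -1 + 6j, -1 - 6j, -11, -3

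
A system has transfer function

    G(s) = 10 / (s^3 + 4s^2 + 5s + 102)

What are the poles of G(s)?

s = 1 ± 4j, -6

The poles are the roots of the denominator s^3 + 4s^2 + 5s + 102 = 0.
Trying s = -6: the polynomial evaluates to 0, so (s + 6) is a factor.
Dividing out leaves s^2 - 2s + 17 = 0.
The quadratic formula then gives s = 1 ± 4j.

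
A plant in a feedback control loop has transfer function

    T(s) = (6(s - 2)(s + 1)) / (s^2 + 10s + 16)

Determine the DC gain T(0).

T(0) = -3/4 ≈ -0.7500

Set s = 0: T(0) = (-12) / (16) = -3/4.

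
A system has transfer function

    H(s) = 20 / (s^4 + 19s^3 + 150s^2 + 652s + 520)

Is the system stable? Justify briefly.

The denominator s^4 + 19s^3 + 150s^2 + 652s + 520 factors as (s + 10)(s^2 + 8s + 52)(s + 1), giving poles at s = -10, -4 + 6j, -4 - 6j, -1.
Since all poles lie strictly in the left half-plane, the system is stable.

stable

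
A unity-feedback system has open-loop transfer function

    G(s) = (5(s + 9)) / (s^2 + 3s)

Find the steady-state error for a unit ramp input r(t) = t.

G(s) has one pole at the origin.
This is a Type 1 system. Kv = lim_{s→0} s·G(s) = 45/3 = 15.
e_ss = 1/Kv = 1/(15) = 1/15 ≈ 0.06667.

e_ss = 0.06667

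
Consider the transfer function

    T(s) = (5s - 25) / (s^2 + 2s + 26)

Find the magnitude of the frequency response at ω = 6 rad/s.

|T(j6)| = 2.500

Substitute s = j6: numerator = -25 + j30, denominator = -10 + j12.
|T(j6)| = |-25 + j30| / |-10 + j12| = 39.051 / 15.620 = 2.500.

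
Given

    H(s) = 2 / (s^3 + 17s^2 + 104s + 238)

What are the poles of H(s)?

s = -5 + 3j, -5 - 3j, -7

The poles are the roots of the denominator s^3 + 17s^2 + 104s + 238 = 0.
Trying s = -7: the polynomial evaluates to 0, so (s + 7) is a factor.
Dividing out leaves s^2 + 10s + 34 = 0.
The quadratic formula then gives s = -5 ± 3j.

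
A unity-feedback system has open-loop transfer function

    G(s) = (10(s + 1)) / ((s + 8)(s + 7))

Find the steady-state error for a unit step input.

G(s) has no poles at the origin.
This is a Type 0 system. Kp = lim_{s→0} G(s) = 10/56 = 5/28.
e_ss = 1/(1 + Kp) = 1/(1 + 5/28) = 28/33 ≈ 0.8485.

e_ss = 0.8485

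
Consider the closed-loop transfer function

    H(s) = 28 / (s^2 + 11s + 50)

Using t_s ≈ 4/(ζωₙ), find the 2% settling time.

t_s ≈ 0.7273 s

Comparing s^2 + 11s + 50 to s^2 + 2ζωₙs + ωₙ²: ωₙ = √50 ≈ 7.071 rad/s and ζ = 11/(2·√50) ≈ 0.7778.
ζωₙ = 11/2 = 5.5, so t_s ≈ 4/(ζωₙ) = 4/5.5 ≈ 0.7273 s.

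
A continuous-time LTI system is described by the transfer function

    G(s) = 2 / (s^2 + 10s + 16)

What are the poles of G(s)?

s = -8, -2

The poles are the roots of the denominator s^2 + 10s + 16 = 0.
Factoring: (s + 8)(s + 2) = 0, so s = -8 and s = -2.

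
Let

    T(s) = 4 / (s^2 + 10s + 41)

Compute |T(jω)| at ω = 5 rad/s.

Substitute s = j5: numerator = 4, denominator = 16 + j50.
|T(j5)| = |4| / |16 + j50| = 4 / 52.498 ≈ 0.07619.

|T(j5)| ≈ 0.07619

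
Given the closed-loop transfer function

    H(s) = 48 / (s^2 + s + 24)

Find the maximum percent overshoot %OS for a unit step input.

Comparing s^2 + s + 24 to s^2 + 2ζωₙs + ωₙ²: ωₙ = √24 ≈ 4.899 rad/s and ζ = 1/(2·√24) ≈ 0.1021.
%OS = 100·exp(−πζ/√(1−ζ²)) = 100·exp(−π·0.1021/√(1−0.1021²)) ≈ 72.4%.

%OS ≈ 72.4%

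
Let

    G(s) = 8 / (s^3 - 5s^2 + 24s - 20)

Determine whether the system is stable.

The denominator s^3 - 5s^2 + 24s - 20 factors as (s^2 - 4s + 20)(s - 1), giving poles at s = 2 + 4j, 2 - 4j, 1.
Since the pole(s) at s = 2 + 4j, 2 - 4j, 1 lie in the right half-plane, the system is unstable.

unstable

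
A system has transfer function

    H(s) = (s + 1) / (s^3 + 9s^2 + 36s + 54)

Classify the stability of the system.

The denominator s^3 + 9s^2 + 36s + 54 factors as (s + 3)(s^2 + 6s + 18), giving poles at s = -3, -3 + 3j, -3 - 3j.
Since all poles lie strictly in the left half-plane, the system is stable.

stable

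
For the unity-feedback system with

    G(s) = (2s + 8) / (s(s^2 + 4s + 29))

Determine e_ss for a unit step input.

G(s) has one pole at the origin.
This is a Type 1 system; for a step input the steady-state error is zero.

e_ss = 0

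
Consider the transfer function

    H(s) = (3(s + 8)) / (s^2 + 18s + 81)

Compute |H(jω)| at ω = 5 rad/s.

|H(j5)| ≈ 0.2670

Substitute s = j5: numerator = 24 + j15, denominator = 56 + j90.
|H(j5)| = |24 + j15| / |56 + j90| = 28.302 / 106 ≈ 0.2670.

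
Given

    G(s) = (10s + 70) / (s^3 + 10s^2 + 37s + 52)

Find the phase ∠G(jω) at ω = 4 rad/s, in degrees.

∠G(j4) ≈ -112.4°

At s = j4: numerator = 70 + j40, denominator = -108 + j84.
∠G = ∠num − ∠den = 29.745° − (142.13°) = -112.4°.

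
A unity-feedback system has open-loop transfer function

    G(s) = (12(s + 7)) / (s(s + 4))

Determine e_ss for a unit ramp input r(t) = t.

G(s) has one pole at the origin.
This is a Type 1 system. Kv = lim_{s→0} s·G(s) = 84/4 = 21.
e_ss = 1/Kv = 1/(21) = 1/21 ≈ 0.04762.

e_ss = 0.04762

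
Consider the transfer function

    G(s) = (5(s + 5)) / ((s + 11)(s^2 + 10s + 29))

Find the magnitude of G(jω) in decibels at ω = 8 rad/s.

Substitute s = j8: numerator = 25 + j40, denominator = -1025 + j600.
|G(j8)| = |25 + j40| / |-1025 + j600| = 47.170 / 1187.7 ≈ 0.03972.
In decibels: 20·log₁₀(0.03972) ≈ -28.0 dB.

|G(j8)|_dB ≈ -28.0 dB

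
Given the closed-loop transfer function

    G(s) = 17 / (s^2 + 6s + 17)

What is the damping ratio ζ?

ζ ≈ 0.7276

Compare the denominator to the standard form s^2 + 2ζωₙs + ωₙ².
ωₙ² = 17, so ωₙ = √17 ≈ 4.123 rad/s.
2ζωₙ = 6, so ζ = 6/(2·√17) ≈ 0.7276.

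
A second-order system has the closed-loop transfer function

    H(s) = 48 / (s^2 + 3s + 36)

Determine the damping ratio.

ζ = 0.25

Compare the denominator to the standard form s^2 + 2ζωₙs + ωₙ².
ωₙ² = 36, so ωₙ = 6 rad/s.
2ζωₙ = 3, so ζ = 3/(2·6) = 0.25.
With ζ = 0.25 the response is underdamped.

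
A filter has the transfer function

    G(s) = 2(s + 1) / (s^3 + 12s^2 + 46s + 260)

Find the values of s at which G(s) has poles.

s = -1 ± 5j, -10

The poles are the roots of the denominator s^3 + 12s^2 + 46s + 260 = 0.
Trying s = -10: the polynomial evaluates to 0, so (s + 10) is a factor.
Dividing out leaves s^2 + 2s + 26 = 0.
The quadratic formula then gives s = -1 ± 5j.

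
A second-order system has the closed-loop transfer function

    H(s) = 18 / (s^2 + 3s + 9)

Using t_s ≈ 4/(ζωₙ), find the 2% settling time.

Comparing s^2 + 3s + 9 to s^2 + 2ζωₙs + ωₙ²: ωₙ = 3 rad/s and ζ = 3/(2·3) = 0.5.
ζωₙ = 3/2 = 1.5, so t_s ≈ 4/(ζωₙ) = 4/1.5 ≈ 2.667 s.

t_s ≈ 2.667 s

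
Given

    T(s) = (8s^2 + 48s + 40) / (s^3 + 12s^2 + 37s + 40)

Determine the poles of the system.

The poles are the roots of the denominator s^3 + 12s^2 + 37s + 40 = 0.
Trying s = -8: the polynomial evaluates to 0, so (s + 8) is a factor.
Dividing out leaves s^2 + 4s + 5 = 0.
The quadratic formula then gives s = -2 ± 1j.

s = -2 + j, -2 - j, -8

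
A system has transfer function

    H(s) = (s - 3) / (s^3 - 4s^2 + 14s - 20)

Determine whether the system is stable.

The denominator s^3 - 4s^2 + 14s - 20 factors as (s^2 - 2s + 10)(s - 2), giving poles at s = 1 ± 3j, 2.
Since the pole(s) at s = 1 + 3j, 1 - 3j, 2 lie in the right half-plane, the system is unstable.

unstable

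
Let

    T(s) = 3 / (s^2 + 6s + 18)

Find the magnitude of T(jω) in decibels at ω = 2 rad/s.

Substitute s = j2: numerator = 3, denominator = 14 + j12.
|T(j2)| = |3| / |14 + j12| = 3 / 18.439 ≈ 0.1627.
In decibels: 20·log₁₀(0.1627) ≈ -15.8 dB.

|T(j2)|_dB ≈ -15.8 dB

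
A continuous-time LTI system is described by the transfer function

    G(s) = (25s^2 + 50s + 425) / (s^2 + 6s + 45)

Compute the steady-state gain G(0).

Set s = 0: G(0) = (425) / (45) = 85/9.

G(0) = 85/9 ≈ 9.444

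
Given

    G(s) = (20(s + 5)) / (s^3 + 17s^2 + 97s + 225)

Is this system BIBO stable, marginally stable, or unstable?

stable

The denominator s^3 + 17s^2 + 97s + 225 factors as (s^2 + 8s + 25)(s + 9), giving poles at s = -4 + 3j, -4 - 3j, -9.
Since all poles lie strictly in the left half-plane, the system is stable.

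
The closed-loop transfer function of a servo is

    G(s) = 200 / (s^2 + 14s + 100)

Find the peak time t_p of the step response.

t_p ≈ 0.4399 s

Comparing s^2 + 14s + 100 to s^2 + 2ζωₙs + ωₙ²: ωₙ = 10 rad/s and ζ = 14/(2·10) = 0.7.
ζωₙ = 14/2 = 7, so ω_d = ωₙ√(1−ζ²) = √(ωₙ² − (ζωₙ)²) = √(100 − 7²) = √51 ≈ 7.141 rad/s.
t_p = π/ω_d = π/7.141 ≈ 0.4399 s.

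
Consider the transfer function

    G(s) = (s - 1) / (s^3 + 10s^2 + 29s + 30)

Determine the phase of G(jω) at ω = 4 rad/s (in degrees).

∠G(j4) ≈ -54.16°

At s = j4: numerator = -1 + j4, denominator = -130 + j52.
∠G = ∠num − ∠den = 104.04° − (158.20°) = -54.16°.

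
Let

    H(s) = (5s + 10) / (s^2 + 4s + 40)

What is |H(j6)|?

Substitute s = j6: numerator = 10 + j30, denominator = 4 + j24.
|H(j6)| = |10 + j30| / |4 + j24| = 31.623 / 24.331 ≈ 1.300.

|H(j6)| ≈ 1.300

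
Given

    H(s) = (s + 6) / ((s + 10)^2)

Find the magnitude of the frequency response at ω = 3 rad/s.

Substitute s = j3: numerator = 6 + j3, denominator = 91 + j60.
|H(j3)| = |6 + j3| / |91 + j60| = 6.7082 / 109 ≈ 0.06154.

|H(j3)| ≈ 0.06154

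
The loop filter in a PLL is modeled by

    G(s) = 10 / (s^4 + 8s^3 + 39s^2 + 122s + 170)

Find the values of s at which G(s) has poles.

The poles are the roots of the denominator s^4 + 8s^3 + 39s^2 + 122s + 170 = 0.
No real roots exist; factor into two real quadratics: (s^2 + 6s + 10)(s^2 + 2s + 17) = 0.
Each quadratic gives a conjugate pair via the quadratic formula.

s = -3 ± j, -1 ± 4j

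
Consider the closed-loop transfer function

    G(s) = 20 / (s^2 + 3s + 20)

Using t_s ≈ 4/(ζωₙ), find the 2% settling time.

t_s ≈ 2.667 s

Comparing s^2 + 3s + 20 to s^2 + 2ζωₙs + ωₙ²: ωₙ = √20 ≈ 4.472 rad/s and ζ = 3/(2·√20) ≈ 0.3354.
ζωₙ = 3/2 = 1.5, so t_s ≈ 4/(ζωₙ) = 4/1.5 ≈ 2.667 s.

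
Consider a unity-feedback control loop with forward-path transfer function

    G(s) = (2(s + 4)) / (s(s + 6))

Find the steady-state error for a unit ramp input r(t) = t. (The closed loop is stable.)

e_ss = 0.7500

G(s) has one pole at the origin.
This is a Type 1 system. Kv = lim_{s→0} s·G(s) = 8/6 = 4/3.
e_ss = 1/Kv = 1/(4/3) = 3/4 ≈ 0.7500.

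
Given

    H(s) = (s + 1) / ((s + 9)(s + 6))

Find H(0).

H(0) = 1/54 ≈ 0.01852

At s = 0 each factor (s + a) contributes a and each (s^2 + bs + c) contributes c.
H(0) = 1·(1) / ((9) · (6)) = 1/54 = 1/54.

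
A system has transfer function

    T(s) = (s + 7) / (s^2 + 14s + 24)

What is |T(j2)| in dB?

Substitute s = j2: numerator = 7 + j2, denominator = 20 + j28.
|T(j2)| = |7 + j2| / |20 + j28| = 7.2801 / 34.409 ≈ 0.2116.
In decibels: 20·log₁₀(0.2116) ≈ -13.5 dB.

|T(j2)|_dB ≈ -13.5 dB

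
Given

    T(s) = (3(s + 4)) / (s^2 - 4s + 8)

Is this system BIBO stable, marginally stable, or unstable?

The denominator s^2 - 4s + 8 factors as (s^2 - 4s + 8), giving poles at s = 2 ± 2j.
Since the pole(s) at s = 2 + 2j, 2 - 2j lie in the right half-plane, the system is unstable.

unstable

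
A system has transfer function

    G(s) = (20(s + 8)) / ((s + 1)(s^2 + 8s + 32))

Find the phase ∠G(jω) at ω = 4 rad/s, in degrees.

∠G(j4) ≈ -112.8°

At s = j4: numerator = 160 + j80, denominator = -112 + j96.
∠G = ∠num − ∠den = 26.565° − (139.40°) = -112.8°.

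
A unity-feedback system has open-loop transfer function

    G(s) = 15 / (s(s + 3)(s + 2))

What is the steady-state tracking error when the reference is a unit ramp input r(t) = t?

e_ss = 0.4000

G(s) has one pole at the origin.
This is a Type 1 system. Kv = lim_{s→0} s·G(s) = 15/6 = 5/2.
e_ss = 1/Kv = 1/(5/2) = 2/5 ≈ 0.4000.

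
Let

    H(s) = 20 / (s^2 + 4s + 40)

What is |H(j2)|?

Substitute s = j2: numerator = 20, denominator = 36 + j8.
|H(j2)| = |20| / |36 + j8| = 20 / 36.878 ≈ 0.5423.

|H(j2)| ≈ 0.5423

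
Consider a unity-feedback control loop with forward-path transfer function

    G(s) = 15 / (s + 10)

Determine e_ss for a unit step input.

e_ss = 0.4000

G(s) has no poles at the origin.
This is a Type 0 system. Kp = lim_{s→0} G(s) = 15/10 = 3/2.
e_ss = 1/(1 + Kp) = 1/(1 + 3/2) = 2/5 ≈ 0.4000.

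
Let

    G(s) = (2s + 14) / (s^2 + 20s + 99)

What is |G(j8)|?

|G(j8)| ≈ 0.1298

Substitute s = j8: numerator = 14 + j16, denominator = 35 + j160.
|G(j8)| = |14 + j16| / |35 + j160| = 21.260 / 163.78 ≈ 0.1298.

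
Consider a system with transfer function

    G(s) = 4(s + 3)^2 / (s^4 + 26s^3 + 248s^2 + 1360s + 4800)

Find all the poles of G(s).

The poles are the roots of the denominator s^4 + 26s^3 + 248s^2 + 1360s + 4800 = 0.
Trying s = -12: the polynomial evaluates to 0, so (s + 12) is a factor.
Dividing out leaves s^3 + 14s^2 + 80s + 400 = 0.
This factors further as (s^2 + 4s + 40)(s + 10) = 0.

s = -12, -2 ± 6j, -10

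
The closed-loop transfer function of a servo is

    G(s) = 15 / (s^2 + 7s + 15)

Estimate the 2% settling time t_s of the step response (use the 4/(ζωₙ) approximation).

t_s ≈ 1.143 s

Comparing s^2 + 7s + 15 to s^2 + 2ζωₙs + ωₙ²: ωₙ = √15 ≈ 3.873 rad/s and ζ = 7/(2·√15) ≈ 0.9037.
ζωₙ = 7/2 = 3.5, so t_s ≈ 4/(ζωₙ) = 4/3.5 ≈ 1.143 s.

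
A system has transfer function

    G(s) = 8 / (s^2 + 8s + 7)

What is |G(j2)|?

Substitute s = j2: numerator = 8, denominator = 3 + j16.
|G(j2)| = |8| / |3 + j16| = 8 / 16.279 ≈ 0.4914.

|G(j2)| ≈ 0.4914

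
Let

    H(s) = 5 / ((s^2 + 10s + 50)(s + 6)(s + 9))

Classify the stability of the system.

stable

The poles can be read from the denominator factors: s = -5 ± 5j, -6, -9.
Since all poles lie strictly in the left half-plane, the system is stable.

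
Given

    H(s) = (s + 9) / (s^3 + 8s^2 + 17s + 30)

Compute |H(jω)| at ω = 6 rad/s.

|H(j6)| ≈ 0.03835

Substitute s = j6: numerator = 9 + j6, denominator = -258 - j114.
|H(j6)| = |9 + j6| / |-258 - j114| = 10.817 / 282.06 ≈ 0.03835.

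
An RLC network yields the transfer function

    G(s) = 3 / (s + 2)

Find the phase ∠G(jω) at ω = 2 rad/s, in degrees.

At s = j2: numerator = 3, denominator = 2 + j2.
∠G = ∠num − ∠den = 0° − (45°) = -45°.

∠G(j2) ≈ -45°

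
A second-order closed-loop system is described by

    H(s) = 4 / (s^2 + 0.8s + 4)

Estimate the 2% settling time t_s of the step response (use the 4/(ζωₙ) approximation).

t_s ≈ 10 s

Comparing s^2 + 0.8s + 4 to s^2 + 2ζωₙs + ωₙ²: ωₙ = 2 rad/s and ζ = 0.8/(2·2) = 0.2.
ζωₙ = 0.8/2 = 0.4, so t_s ≈ 4/(ζωₙ) = 4/0.4 = 10 s.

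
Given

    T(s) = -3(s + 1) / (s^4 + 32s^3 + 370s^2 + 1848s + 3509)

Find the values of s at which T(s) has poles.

The poles are the roots of the denominator s^4 + 32s^3 + 370s^2 + 1848s + 3509 = 0.
Trying s = -11: the polynomial evaluates to 0, so (s + 11) is a factor.
Dividing out leaves s^3 + 21s^2 + 139s + 319 = 0.
This factors further as (s^2 + 10s + 29)(s + 11) = 0.

s = -11, -5 + 2j, -5 - 2j, -11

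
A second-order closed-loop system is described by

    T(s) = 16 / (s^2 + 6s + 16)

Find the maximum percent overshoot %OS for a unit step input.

%OS ≈ 2.84%

Comparing s^2 + 6s + 16 to s^2 + 2ζωₙs + ωₙ²: ωₙ = 4 rad/s and ζ = 6/(2·4) = 0.75.
%OS = 100·exp(−πζ/√(1−ζ²)) = 100·exp(−π·0.75/√(1−0.75²)) ≈ 2.84%.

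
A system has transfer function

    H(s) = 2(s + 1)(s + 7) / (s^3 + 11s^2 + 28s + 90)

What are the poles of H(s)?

s = -1 + 3j, -1 - 3j, -9

The poles are the roots of the denominator s^3 + 11s^2 + 28s + 90 = 0.
Trying s = -9: the polynomial evaluates to 0, so (s + 9) is a factor.
Dividing out leaves s^2 + 2s + 10 = 0.
The quadratic formula then gives s = -1 ± 3j.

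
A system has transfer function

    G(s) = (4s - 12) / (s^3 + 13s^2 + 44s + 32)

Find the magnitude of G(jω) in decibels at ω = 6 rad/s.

Substitute s = j6: numerator = -12 + j24, denominator = -436 + j48.
|G(j6)| = |-12 + j24| / |-436 + j48| = 26.833 / 438.63 ≈ 0.06117.
In decibels: 20·log₁₀(0.06117) ≈ -24.3 dB.

|G(j6)|_dB ≈ -24.3 dB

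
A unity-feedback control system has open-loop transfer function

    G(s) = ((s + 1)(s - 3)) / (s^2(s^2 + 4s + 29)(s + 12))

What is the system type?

The denominator has 2 factors of s at the origin (free integrators), so this is a Type 2 system.

Type 2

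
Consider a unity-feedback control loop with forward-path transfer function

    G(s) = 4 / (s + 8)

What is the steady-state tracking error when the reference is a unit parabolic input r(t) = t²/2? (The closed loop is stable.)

e_ss = ∞

G(s) has no poles at the origin.
This is a Type 0 system; Ka = lim_{s→0} s^2·G(s) = 0, so the steady-state error for a parabola input is infinite.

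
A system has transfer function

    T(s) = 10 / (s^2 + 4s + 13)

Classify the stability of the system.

The denominator s^2 + 4s + 13 factors as (s^2 + 4s + 13), giving poles at s = -2 + 3j, -2 - 3j.
Since all poles lie strictly in the left half-plane, the system is stable.

stable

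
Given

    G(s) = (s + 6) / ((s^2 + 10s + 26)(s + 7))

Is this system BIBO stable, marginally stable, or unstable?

The poles can be read from the denominator factors: s = -5 + j, -5 - j, -7.
Since all poles lie strictly in the left half-plane, the system is stable.

stable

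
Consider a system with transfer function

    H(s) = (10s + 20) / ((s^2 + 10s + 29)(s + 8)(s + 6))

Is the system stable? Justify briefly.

stable

The poles can be read from the denominator factors: s = -5 + 2j, -5 - 2j, -8, -6.
Since all poles lie strictly in the left half-plane, the system is stable.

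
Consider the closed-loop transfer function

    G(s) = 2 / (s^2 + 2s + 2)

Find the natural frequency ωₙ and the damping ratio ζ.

Compare the denominator to the standard form s^2 + 2ζωₙs + ωₙ².
ωₙ² = 2, so ωₙ = √2 ≈ 1.414 rad/s.
2ζωₙ = 2, so ζ = 2/(2·√2) ≈ 0.7071.

ωₙ ≈ 1.414 rad/s, ζ ≈ 0.7071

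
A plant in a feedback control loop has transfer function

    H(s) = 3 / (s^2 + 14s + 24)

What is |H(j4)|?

|H(j4)| ≈ 0.05303

Substitute s = j4: numerator = 3, denominator = 8 + j56.
|H(j4)| = |3| / |8 + j56| = 3 / 56.569 ≈ 0.05303.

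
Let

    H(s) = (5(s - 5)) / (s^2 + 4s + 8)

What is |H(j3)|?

Substitute s = j3: numerator = -25 + j15, denominator = -1 + j12.
|H(j3)| = |-25 + j15| / |-1 + j12| = 29.155 / 12.042 ≈ 2.421.

|H(j3)| ≈ 2.421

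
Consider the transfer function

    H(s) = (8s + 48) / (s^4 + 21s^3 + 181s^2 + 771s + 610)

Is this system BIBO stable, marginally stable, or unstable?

stable

The denominator s^4 + 21s^3 + 181s^2 + 771s + 610 factors as (s + 1)(s + 10)(s^2 + 10s + 61), giving poles at s = -1, -10, -5 + 6j, -5 - 6j.
Since all poles lie strictly in the left half-plane, the system is stable.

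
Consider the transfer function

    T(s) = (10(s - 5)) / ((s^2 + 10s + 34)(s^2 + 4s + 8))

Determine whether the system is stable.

stable

The poles can be read from the denominator factors: s = -5 ± 3j, -2 ± 2j.
Since all poles lie strictly in the left half-plane, the system is stable.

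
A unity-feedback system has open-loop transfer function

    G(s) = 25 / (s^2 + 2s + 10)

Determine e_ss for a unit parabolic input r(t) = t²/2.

e_ss = ∞

G(s) has no poles at the origin.
This is a Type 0 system; Ka = lim_{s→0} s^2·G(s) = 0, so the steady-state error for a parabola input is infinite.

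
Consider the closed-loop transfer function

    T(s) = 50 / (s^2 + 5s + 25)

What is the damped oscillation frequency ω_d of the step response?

ω_d ≈ 4.330 rad/s

Comparing s^2 + 5s + 25 to s^2 + 2ζωₙs + ωₙ²: ωₙ = 5 rad/s and ζ = 5/(2·5) = 0.5.
ζωₙ = 5/2 = 2.5, so ω_d = ωₙ√(1−ζ²) = √(ωₙ² − (ζωₙ)²) = √(25 − 2.5²) = √18.75 ≈ 4.330 rad/s.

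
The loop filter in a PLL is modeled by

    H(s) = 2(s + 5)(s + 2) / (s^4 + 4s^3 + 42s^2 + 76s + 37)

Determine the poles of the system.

s = -1 ± 6j, -1, -1

The poles are the roots of the denominator s^4 + 4s^3 + 42s^2 + 76s + 37 = 0.
Trying s = -1: the polynomial evaluates to 0, so (s + 1) is a factor.
Dividing out leaves s^3 + 3s^2 + 39s + 37 = 0.
This factors further as (s^2 + 2s + 37)(s + 1) = 0.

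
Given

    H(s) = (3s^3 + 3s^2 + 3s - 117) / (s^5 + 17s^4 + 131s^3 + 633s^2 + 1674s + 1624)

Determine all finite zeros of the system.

s = -2 + 3j, -2 - 3j, 3

Set the numerator to zero: 3s^3 + 3s^2 + 3s - 117 = 0, i.e. 3·(s^3 + s^2 + s - 39) = 0.
Factoring: (s^2 + 4s + 13)(s - 3) = 0.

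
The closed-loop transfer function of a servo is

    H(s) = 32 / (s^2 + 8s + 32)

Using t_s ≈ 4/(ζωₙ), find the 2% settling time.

t_s ≈ 1 s

Comparing s^2 + 8s + 32 to s^2 + 2ζωₙs + ωₙ²: ωₙ = √32 ≈ 5.657 rad/s and ζ = 8/(2·√32) ≈ 0.7071.
ζωₙ = 8/2 = 4, so t_s ≈ 4/(ζωₙ) = 4/4 = 1 s.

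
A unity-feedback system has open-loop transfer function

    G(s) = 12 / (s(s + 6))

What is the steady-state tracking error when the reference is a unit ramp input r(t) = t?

G(s) has one pole at the origin.
This is a Type 1 system. Kv = lim_{s→0} s·G(s) = 12/6 = 2.
e_ss = 1/Kv = 1/(2) = 1/2 ≈ 0.5000.

e_ss = 0.5000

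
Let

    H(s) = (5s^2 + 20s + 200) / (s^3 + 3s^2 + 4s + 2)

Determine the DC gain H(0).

Set s = 0: H(0) = (200) / (2) = 100.

H(0) = 100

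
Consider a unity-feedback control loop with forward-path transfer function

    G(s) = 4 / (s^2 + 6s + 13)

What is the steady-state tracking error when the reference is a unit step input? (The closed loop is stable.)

e_ss = 0.7647

G(s) has no poles at the origin.
This is a Type 0 system. Kp = lim_{s→0} G(s) = 4/13.
e_ss = 1/(1 + Kp) = 1/(1 + 4/13) = 13/17 ≈ 0.7647.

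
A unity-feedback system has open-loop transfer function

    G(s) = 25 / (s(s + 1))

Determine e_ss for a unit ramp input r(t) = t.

e_ss = 0.04000

G(s) has one pole at the origin.
This is a Type 1 system. Kv = lim_{s→0} s·G(s) = 25/1.
e_ss = 1/Kv = 1/(25) = 1/25 ≈ 0.04000.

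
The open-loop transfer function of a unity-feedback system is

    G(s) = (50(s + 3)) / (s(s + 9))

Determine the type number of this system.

Type 1

The denominator has 1 factor of s at the origin (free integrator), so this is a Type 1 system.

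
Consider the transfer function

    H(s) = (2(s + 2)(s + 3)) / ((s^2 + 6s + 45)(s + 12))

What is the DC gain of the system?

At s = 0 each factor (s + a) contributes a and each (s^2 + bs + c) contributes c.
H(0) = 2·(2) · (3) / ((45) · (12)) = 12/540 = 1/45.

H(0) = 1/45 ≈ 0.02222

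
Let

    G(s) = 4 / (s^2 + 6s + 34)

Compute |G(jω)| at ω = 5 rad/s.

|G(j5)| ≈ 0.1277

Substitute s = j5: numerator = 4, denominator = 9 + j30.
|G(j5)| = |4| / |9 + j30| = 4 / 31.321 ≈ 0.1277.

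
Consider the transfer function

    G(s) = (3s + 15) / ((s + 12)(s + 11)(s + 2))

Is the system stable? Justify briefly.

The poles can be read from the denominator factors: s = -12, -11, -2.
Since all poles lie strictly in the left half-plane, the system is stable.

stable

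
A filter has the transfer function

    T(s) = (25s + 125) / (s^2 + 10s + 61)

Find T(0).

Set s = 0: T(0) = (125) / (61) = 125/61.

T(0) = 125/61 ≈ 2.049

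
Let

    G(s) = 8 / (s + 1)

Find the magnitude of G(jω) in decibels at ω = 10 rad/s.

|G(j10)|_dB ≈ -1.98 dB

Substitute s = j10: numerator = 8, denominator = 1 + j10.
|G(j10)| = |8| / |1 + j10| = 8 / 10.050 ≈ 0.7960.
In decibels: 20·log₁₀(0.7960) ≈ -1.98 dB.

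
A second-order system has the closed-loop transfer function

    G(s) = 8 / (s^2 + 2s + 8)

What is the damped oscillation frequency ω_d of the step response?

ω_d ≈ 2.646 rad/s

Comparing s^2 + 2s + 8 to s^2 + 2ζωₙs + ωₙ²: ωₙ = √8 ≈ 2.828 rad/s and ζ = 2/(2·√8) ≈ 0.3536.
ζωₙ = 2/2 = 1, so ω_d = ωₙ√(1−ζ²) = √(ωₙ² − (ζωₙ)²) = √(8 − 1²) = √7 ≈ 2.646 rad/s.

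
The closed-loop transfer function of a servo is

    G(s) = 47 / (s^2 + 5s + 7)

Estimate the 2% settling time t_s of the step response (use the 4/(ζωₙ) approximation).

Comparing s^2 + 5s + 7 to s^2 + 2ζωₙs + ωₙ²: ωₙ = √7 ≈ 2.646 rad/s and ζ = 5/(2·√7) ≈ 0.9449.
ζωₙ = 5/2 = 2.5, so t_s ≈ 4/(ζωₙ) = 4/2.5 = 1.600 s.

t_s ≈ 1.600 s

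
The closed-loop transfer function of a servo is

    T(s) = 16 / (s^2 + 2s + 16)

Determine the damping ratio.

ζ = 0.25

Compare the denominator to the standard form s^2 + 2ζωₙs + ωₙ².
ωₙ² = 16, so ωₙ = 4 rad/s.
2ζωₙ = 2, so ζ = 2/(2·4) = 0.25.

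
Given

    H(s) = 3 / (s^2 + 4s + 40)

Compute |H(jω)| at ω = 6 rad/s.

Substitute s = j6: numerator = 3, denominator = 4 + j24.
|H(j6)| = |3| / |4 + j24| = 3 / 24.331 ≈ 0.1233.

|H(j6)| ≈ 0.1233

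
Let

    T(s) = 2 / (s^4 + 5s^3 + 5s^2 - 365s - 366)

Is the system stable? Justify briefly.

unstable

The denominator s^4 + 5s^3 + 5s^2 - 365s - 366 factors as (s + 1)(s^2 + 10s + 61)(s - 6), giving poles at s = -1, -5 ± 6j, 6.
Since the pole(s) at s = 6 lie in the right half-plane, the system is unstable.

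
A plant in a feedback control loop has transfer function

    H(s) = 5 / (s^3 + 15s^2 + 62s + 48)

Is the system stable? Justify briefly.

The denominator s^3 + 15s^2 + 62s + 48 factors as (s + 1)(s + 6)(s + 8), giving poles at s = -1, -6, -8.
Since all poles lie strictly in the left half-plane, the system is stable.

stable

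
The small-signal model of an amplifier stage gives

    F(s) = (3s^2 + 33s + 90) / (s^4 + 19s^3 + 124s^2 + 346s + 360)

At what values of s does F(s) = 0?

Set the numerator to zero: 3s^2 + 33s + 90 = 0, i.e. 3·(s^2 + 11s + 30) = 0.
Factoring: (s + 5)(s + 6) = 0.

s = -5, -6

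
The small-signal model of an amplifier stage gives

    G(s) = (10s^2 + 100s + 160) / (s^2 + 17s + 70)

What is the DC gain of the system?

G(0) = 16/7 ≈ 2.286

Set s = 0: G(0) = (160) / (70) = 16/7.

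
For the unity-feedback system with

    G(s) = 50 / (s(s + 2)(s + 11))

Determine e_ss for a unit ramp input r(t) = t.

G(s) has one pole at the origin.
This is a Type 1 system. Kv = lim_{s→0} s·G(s) = 50/22 = 25/11.
e_ss = 1/Kv = 1/(25/11) = 11/25 ≈ 0.4400.

e_ss = 0.4400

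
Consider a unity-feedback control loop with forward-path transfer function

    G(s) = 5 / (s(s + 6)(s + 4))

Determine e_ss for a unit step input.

G(s) has one pole at the origin.
This is a Type 1 system; for a step input the steady-state error is zero.

e_ss = 0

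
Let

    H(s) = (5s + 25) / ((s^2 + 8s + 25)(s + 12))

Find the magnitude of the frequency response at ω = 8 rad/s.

Substitute s = j8: numerator = 25 + j40, denominator = -980 + j456.
|H(j8)| = |25 + j40| / |-980 + j456| = 47.170 / 1080.9 ≈ 0.04364.

|H(j8)| ≈ 0.04364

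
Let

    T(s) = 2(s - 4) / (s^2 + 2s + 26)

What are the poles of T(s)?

The poles are the roots of the denominator s^2 + 2s + 26 = 0.
Using the quadratic formula: s = (-2 ± √(-100))/2 = -1 ± 5j.

s = -1 + 5j, -1 - 5j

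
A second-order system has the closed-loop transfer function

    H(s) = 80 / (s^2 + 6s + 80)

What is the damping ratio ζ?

ζ ≈ 0.3354

Compare the denominator to the standard form s^2 + 2ζωₙs + ωₙ².
ωₙ² = 80, so ωₙ = √80 ≈ 8.944 rad/s.
2ζωₙ = 6, so ζ = 6/(2·√80) ≈ 0.3354.
With ζ = 0.3354 the response is underdamped.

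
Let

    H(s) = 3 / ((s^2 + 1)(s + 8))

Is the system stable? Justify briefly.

The poles can be read from the denominator factors: s = j, -j, -8.
Since the simple pole(s) at s = ±j lie on the jω-axis with none in the right half-plane, the system is marginally stable.

marginally stable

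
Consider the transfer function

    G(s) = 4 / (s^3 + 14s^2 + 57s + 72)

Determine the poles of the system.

The poles are the roots of the denominator s^3 + 14s^2 + 57s + 72 = 0.
Trying s = -8: the polynomial evaluates to 0, so (s + 8) is a factor.
Dividing out leaves s^2 + 6s + 9 = 0.
Factoring the quadratic: (s + 3)^2 = 0.

s = -8, -3, -3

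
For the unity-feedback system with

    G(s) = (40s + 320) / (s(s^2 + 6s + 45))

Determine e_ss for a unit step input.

G(s) has one pole at the origin.
This is a Type 1 system; for a step input the steady-state error is zero.

e_ss = 0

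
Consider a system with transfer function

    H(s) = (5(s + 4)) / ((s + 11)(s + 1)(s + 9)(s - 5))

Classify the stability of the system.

The poles can be read from the denominator factors: s = -11, -1, -9, 5.
Since the pole(s) at s = 5 lie in the right half-plane, the system is unstable.

unstable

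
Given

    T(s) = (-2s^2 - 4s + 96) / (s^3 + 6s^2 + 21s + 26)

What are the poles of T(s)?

s = -2 + 3j, -2 - 3j, -2

The poles are the roots of the denominator s^3 + 6s^2 + 21s + 26 = 0.
Trying s = -2: the polynomial evaluates to 0, so (s + 2) is a factor.
Dividing out leaves s^2 + 4s + 13 = 0.
The quadratic formula then gives s = -2 ± 3j.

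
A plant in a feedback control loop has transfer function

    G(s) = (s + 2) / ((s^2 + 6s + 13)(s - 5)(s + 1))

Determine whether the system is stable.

The poles can be read from the denominator factors: s = -3 + 2j, -3 - 2j, 5, -1.
Since the pole(s) at s = 5 lie in the right half-plane, the system is unstable.

unstable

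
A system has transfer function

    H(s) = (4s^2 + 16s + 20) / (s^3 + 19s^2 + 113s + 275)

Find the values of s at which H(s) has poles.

The poles are the roots of the denominator s^3 + 19s^2 + 113s + 275 = 0.
Trying s = -11: the polynomial evaluates to 0, so (s + 11) is a factor.
Dividing out leaves s^2 + 8s + 25 = 0.
The quadratic formula then gives s = -4 ± 3j.

s = -4 ± 3j, -11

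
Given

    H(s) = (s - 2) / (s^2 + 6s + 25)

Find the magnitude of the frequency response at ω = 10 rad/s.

Substitute s = j10: numerator = -2 + j10, denominator = -75 + j60.
|H(j10)| = |-2 + j10| / |-75 + j60| = 10.198 / 96.047 ≈ 0.1062.

|H(j10)| ≈ 0.1062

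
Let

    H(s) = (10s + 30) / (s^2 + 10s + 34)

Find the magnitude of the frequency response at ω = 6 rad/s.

|H(j6)| ≈ 1.117

Substitute s = j6: numerator = 30 + j60, denominator = -2 + j60.
|H(j6)| = |30 + j60| / |-2 + j60| = 67.082 / 60.033 ≈ 1.117.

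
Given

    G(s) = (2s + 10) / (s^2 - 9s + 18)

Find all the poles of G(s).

s = 3, 6

The poles are the roots of the denominator s^2 - 9s + 18 = 0.
Factoring: (s - 3)(s - 6) = 0, so s = 3 and s = 6.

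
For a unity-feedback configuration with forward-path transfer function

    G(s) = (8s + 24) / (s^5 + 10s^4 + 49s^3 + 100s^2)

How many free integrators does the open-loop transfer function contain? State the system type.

Factor s from the denominator: s^5 + 10s^4 + 49s^3 + 100s^2 = s^2·(s^3 + 10s^2 + 49s + 100).
There are 2 poles at the origin, so the system is Type 2.

Type 2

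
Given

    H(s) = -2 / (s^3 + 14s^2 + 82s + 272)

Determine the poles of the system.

The poles are the roots of the denominator s^3 + 14s^2 + 82s + 272 = 0.
Trying s = -8: the polynomial evaluates to 0, so (s + 8) is a factor.
Dividing out leaves s^2 + 6s + 34 = 0.
The quadratic formula then gives s = -3 ± 5j.

s = -3 + 5j, -3 - 5j, -8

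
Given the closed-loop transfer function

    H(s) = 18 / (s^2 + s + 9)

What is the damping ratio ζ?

ζ ≈ 0.1667

Compare the denominator to the standard form s^2 + 2ζωₙs + ωₙ².
ωₙ² = 9, so ωₙ = 3 rad/s.
2ζωₙ = 1, so ζ = 1/(2·3) ≈ 0.1667.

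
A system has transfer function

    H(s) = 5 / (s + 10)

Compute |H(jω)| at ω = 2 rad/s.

Substitute s = j2: numerator = 5, denominator = 10 + j2.
|H(j2)| = |5| / |10 + j2| = 5 / 10.198 ≈ 0.4903.

|H(j2)| ≈ 0.4903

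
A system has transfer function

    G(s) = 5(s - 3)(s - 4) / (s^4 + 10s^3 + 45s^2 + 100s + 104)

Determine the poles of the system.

The poles are the roots of the denominator s^4 + 10s^3 + 45s^2 + 100s + 104 = 0.
No real roots exist; factor into two real quadratics: (s^2 + 4s + 8)(s^2 + 6s + 13) = 0.
Each quadratic gives a conjugate pair via the quadratic formula.

s = -2 ± 2j, -3 ± 2j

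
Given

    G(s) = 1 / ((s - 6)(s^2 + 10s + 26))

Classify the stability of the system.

The poles can be read from the denominator factors: s = 6, -5 ± j.
Since the pole(s) at s = 6 lie in the right half-plane, the system is unstable.

unstable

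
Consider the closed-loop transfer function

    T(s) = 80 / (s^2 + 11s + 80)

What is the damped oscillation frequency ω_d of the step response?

Comparing s^2 + 11s + 80 to s^2 + 2ζωₙs + ωₙ²: ωₙ = √80 ≈ 8.944 rad/s and ζ = 11/(2·√80) ≈ 0.6149.
ζωₙ = 11/2 = 5.5, so ω_d = ωₙ√(1−ζ²) = √(ωₙ² − (ζωₙ)²) = √(80 − 5.5²) = √49.75 ≈ 7.053 rad/s.

ω_d ≈ 7.053 rad/s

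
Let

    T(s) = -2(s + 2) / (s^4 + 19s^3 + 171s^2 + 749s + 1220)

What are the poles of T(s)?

s = -5 + 6j, -5 - 6j, -5, -4

The poles are the roots of the denominator s^4 + 19s^3 + 171s^2 + 749s + 1220 = 0.
Trying s = -5: the polynomial evaluates to 0, so (s + 5) is a factor.
Dividing out leaves s^3 + 14s^2 + 101s + 244 = 0.
This factors further as (s^2 + 10s + 61)(s + 4) = 0.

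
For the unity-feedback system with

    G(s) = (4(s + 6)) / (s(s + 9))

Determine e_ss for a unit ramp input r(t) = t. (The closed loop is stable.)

e_ss = 0.3750

G(s) has one pole at the origin.
This is a Type 1 system. Kv = lim_{s→0} s·G(s) = 24/9 = 8/3.
e_ss = 1/Kv = 1/(8/3) = 3/8 ≈ 0.3750.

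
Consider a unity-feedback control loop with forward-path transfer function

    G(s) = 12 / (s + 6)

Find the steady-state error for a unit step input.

G(s) has no poles at the origin.
This is a Type 0 system. Kp = lim_{s→0} G(s) = 12/6 = 2.
e_ss = 1/(1 + Kp) = 1/(1 + 2) = 1/3 ≈ 0.3333.

e_ss = 0.3333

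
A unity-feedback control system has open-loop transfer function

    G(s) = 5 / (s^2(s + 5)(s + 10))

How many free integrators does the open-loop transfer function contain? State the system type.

Type 2

The denominator has 2 factors of s at the origin (free integrators), so this is a Type 2 system.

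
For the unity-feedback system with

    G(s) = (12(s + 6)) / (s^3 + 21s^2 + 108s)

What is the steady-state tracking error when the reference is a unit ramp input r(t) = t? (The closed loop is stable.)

e_ss = 1.500

G(s) has one pole at the origin.
This is a Type 1 system. Kv = lim_{s→0} s·G(s) = 72/108 = 2/3.
e_ss = 1/Kv = 1/(2/3) = 3/2 ≈ 1.500.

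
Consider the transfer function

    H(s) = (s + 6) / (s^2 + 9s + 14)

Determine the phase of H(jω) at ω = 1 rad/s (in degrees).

∠H(j1) ≈ -25.23°

At s = j1: numerator = 6 + j1, denominator = 13 + j9.
∠H = ∠num − ∠den = 9.4623° − (34.695°) = -25.23°.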